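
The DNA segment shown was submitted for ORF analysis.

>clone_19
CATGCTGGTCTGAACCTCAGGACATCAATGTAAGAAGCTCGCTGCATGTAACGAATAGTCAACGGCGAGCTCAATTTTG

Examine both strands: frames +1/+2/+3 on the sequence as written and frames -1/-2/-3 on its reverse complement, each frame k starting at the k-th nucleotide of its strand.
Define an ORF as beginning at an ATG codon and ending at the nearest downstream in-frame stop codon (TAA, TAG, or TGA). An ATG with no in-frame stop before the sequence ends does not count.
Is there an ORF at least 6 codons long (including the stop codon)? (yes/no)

Reverse complement (5'→3'): CAAAATTGAGCTCGCCGTTGACTATTCGTTACATGCAGCGAGCTTCTTACATTGATGTCCTGAGGTTCAGACCAGCATG
Frame +1: CAT GCT GGT CTG AAC CTC AGG ACA TCA ATG TAA GAA GCT CGC TGC ATG TAA CGA ATA GTC AAC GGC GAG CTC AAT TTT — ATG at 28, stop TAA at 31 → 6 nt; ATG at 46, stop TAA at 49 → 6 nt.
Frame +2: ATG CTG GTC TGA ACC TCA GGA CAT CAA TGT AAG AAG CTC GCT GCA TGT AAC GAA TAG TCA ACG GCG AGC TCA ATT TTG — ATG at 2, stop TGA at 11 → 12 nt.
Frame +3: TGC TGG TCT GAA CCT CAG GAC ATC AAT GTA AGA AGC TCG CTG CAT GTA ACG AAT AGT CAA CGG CGA GCT CAA TTT — no ATG→stop ORF.
Frame -1: CAA AAT TGA GCT CGC CGT TGA CTA TTC GTT ACA TGC AGC GAG CTT CTT ACA TTG ATG TCC TGA GGT TCA GAC CAG CAT — ATG at 55, stop TGA at 61 → 9 nt.
Frame -2: AAA ATT GAG CTC GCC GTT GAC TAT TCG TTA CAT GCA GCG AGC TTC TTA CAT TGA TGT CCT GAG GTT CAG ACC AGC ATG — no ATG→stop ORF.
Frame -3: AAA TTG AGC TCG CCG TTG ACT ATT CGT TAC ATG CAG CGA GCT TCT TAC ATT GAT GTC CTG AGG TTC AGA CCA GCA — no ATG→stop ORF.
Largest ORF found is 4 codons < 6, so no.

no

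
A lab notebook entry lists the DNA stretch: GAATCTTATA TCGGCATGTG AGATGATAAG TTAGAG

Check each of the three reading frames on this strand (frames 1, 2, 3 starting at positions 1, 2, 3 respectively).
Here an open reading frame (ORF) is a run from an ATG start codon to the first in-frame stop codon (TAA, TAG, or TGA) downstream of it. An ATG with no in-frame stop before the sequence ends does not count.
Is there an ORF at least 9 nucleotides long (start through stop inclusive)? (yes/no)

yes

Frame 1: GAA TCT TAT ATC GGC ATG TGA GAT GAT AAG TTA GAG — ATG at 16, stop TGA at 19 → 6 nt.
Frame 2: AAT CTT ATA TCG GCA TGT GAG ATG ATA AGT TAG — ATG at 23, stop TAG at 32 → 12 nt.
Frame 3: ATC TTA TAT CGG CAT GTG AGA TGA TAA GTT AGA — no ATG→stop ORF.
Frame 2 has an ORF of 12 nucleotides (positions 23–34) ≥ 9, so yes.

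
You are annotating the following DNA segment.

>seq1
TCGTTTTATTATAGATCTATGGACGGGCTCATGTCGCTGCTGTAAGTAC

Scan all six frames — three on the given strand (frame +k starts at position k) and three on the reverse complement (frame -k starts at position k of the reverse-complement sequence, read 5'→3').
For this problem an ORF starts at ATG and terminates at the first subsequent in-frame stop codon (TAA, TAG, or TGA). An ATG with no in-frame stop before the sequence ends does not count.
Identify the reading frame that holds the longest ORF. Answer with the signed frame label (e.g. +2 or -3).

Reverse complement (5'→3'): GTACTTACAGCAGCGACATGAGCCCGTCCATAGATCTATAATAAAACGA
Frame +1: TCG TTT TAT TAT AGA TCT ATG GAC GGG CTC ATG TCG CTG CTG TAA GTA — ATG at 19, stop TAA at 43 → 27 nt; ATG at 31, stop TAA at 43 → 15 nt.
Frame +2: CGT TTT ATT ATA GAT CTA TGG ACG GGC TCA TGT CGC TGC TGT AAG TAC — no ATG→stop ORF.
Frame +3: GTT TTA TTA TAG ATC TAT GGA CGG GCT CAT GTC GCT GCT GTA AGT — no ATG→stop ORF.
Frame -1: GTA CTT ACA GCA GCG ACA TGA GCC CGT CCA TAG ATC TAT AAT AAA ACG — no ATG→stop ORF.
Frame -2: TAC TTA CAG CAG CGA CAT GAG CCC GTC CAT AGA TCT ATA ATA AAA CGA — no ATG→stop ORF.
Frame -3: ACT TAC AGC AGC GAC ATG AGC CCG TCC ATA GAT CTA TAA TAA AAC — ATG at 18, stop TAA at 39 → 24 nt.
Longest ORF is 27 nt in frame +1 (positions 19–45).

+1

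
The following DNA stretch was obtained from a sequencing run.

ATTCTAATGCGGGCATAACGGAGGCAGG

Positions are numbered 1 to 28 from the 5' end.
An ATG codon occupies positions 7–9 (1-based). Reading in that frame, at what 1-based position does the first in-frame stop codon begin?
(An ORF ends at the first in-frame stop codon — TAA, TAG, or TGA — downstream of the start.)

16

Codons from position 7: ATG (7–9), CGG (10–12), GCA (13–15), TAA (16–18).
TAA is a stop codon; it begins at position 16.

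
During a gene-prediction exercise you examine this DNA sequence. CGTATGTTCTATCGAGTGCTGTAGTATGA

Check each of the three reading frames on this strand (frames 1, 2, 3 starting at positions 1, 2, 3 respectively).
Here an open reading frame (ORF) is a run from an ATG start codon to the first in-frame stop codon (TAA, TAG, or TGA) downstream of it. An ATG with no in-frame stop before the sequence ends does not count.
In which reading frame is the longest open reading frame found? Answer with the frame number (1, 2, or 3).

1

Frame 1: CGT ATG TTC TAT CGA GTG CTG TAG TAT — ATG at 4, stop TAG at 22 → 21 nt.
Frame 2: GTA TGT TCT ATC GAG TGC TGT AGT ATG — no ATG→stop ORF.
Frame 3: TAT GTT CTA TCG AGT GCT GTA GTA TGA — no ATG→stop ORF.
Longest ORF is 21 nt in frame 1 (positions 4–24).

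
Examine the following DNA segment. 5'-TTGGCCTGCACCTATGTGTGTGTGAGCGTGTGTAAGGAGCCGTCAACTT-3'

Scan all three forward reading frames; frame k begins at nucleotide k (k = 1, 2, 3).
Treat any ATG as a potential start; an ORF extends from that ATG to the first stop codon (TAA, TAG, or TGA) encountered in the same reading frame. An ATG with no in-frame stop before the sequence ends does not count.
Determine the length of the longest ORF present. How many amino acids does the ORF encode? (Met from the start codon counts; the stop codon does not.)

Frame 1: TTG GCC TGC ACC TAT GTG TGT GTG AGC GTG TGT AAG GAG CCG TCA ACT — no ATG→stop ORF.
Frame 2: TGG CCT GCA CCT ATG TGT GTG TGA GCG TGT GTA AGG AGC CGT CAA CTT — ATG at 14, stop TGA at 23 → 12 nt.
Frame 3: GGC CTG CAC CTA TGT GTG TGT GAG CGT GTG TAA GGA GCC GTC AAC — no ATG→stop ORF.
Longest: frame 2, positions 14–25, 12 nt = 4 codons = 3 aa. → 3 amino acids.

3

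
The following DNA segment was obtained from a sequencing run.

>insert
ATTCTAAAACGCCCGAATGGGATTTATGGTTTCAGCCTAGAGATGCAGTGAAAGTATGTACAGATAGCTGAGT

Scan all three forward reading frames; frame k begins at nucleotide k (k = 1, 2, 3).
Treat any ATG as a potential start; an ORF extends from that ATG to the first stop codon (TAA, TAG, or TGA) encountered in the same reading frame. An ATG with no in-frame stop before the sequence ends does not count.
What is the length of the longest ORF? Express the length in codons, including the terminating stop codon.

Frame 1: ATT CTA AAA CGC CCG AAT GGG ATT TAT GGT TTC AGC CTA GAG ATG CAG TGA AAG TAT GTA CAG ATA GCT GAG — ATG at 43, stop TGA at 49 → 9 nt.
Frame 2: TTC TAA AAC GCC CGA ATG GGA TTT ATG GTT TCA GCC TAG AGA TGC AGT GAA AGT ATG TAC AGA TAG CTG AGT — ATG at 17, stop TAG at 38 → 24 nt; ATG at 26, stop TAG at 38 → 15 nt; ATG at 56, stop TAG at 65 → 12 nt.
Frame 3: TCT AAA ACG CCC GAA TGG GAT TTA TGG TTT CAG CCT AGA GAT GCA GTG AAA GTA TGT ACA GAT AGC TGA — no ATG→stop ORF.
Longest: frame 2, positions 17–40, 24 nt = 8 codons = 7 aa. → 8 codons.

8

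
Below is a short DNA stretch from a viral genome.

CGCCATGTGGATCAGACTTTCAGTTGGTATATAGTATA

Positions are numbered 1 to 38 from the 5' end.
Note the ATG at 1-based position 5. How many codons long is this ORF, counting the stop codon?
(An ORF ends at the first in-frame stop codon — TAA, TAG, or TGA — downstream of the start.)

10

Codons from position 5: ATG (5–7), TGG (8–10), ATC (11–13), AGA (14–16), CTT (17–19), TCA (20–22), GTT (23–25), GGT (26–28), ATA (29–31), TAG (32–34).
TAG is the first in-frame stop; that's 10 codons including the stop.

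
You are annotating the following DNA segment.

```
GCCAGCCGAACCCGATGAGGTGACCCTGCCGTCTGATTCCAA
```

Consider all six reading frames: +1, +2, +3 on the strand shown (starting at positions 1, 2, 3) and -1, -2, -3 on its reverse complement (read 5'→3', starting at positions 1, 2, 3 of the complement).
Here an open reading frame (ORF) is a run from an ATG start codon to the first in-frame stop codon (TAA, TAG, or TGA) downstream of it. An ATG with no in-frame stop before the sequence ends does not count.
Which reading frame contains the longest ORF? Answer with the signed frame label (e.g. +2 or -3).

Reverse complement (5'→3'): TTGGAATCAGACGGCAGGGTCACCTCATCGGGTTCGGCTGGC
Frame +1: GCC AGC CGA ACC CGA TGA GGT GAC CCT GCC GTC TGA TTC CAA — no ATG→stop ORF.
Frame +2: CCA GCC GAA CCC GAT GAG GTG ACC CTG CCG TCT GAT TCC — no ATG→stop ORF.
Frame +3: CAG CCG AAC CCG ATG AGG TGA CCC TGC CGT CTG ATT CCA — ATG at 15, stop TGA at 21 → 9 nt.
Frame -1: TTG GAA TCA GAC GGC AGG GTC ACC TCA TCG GGT TCG GCT GGC — no ATG→stop ORF.
Frame -2: TGG AAT CAG ACG GCA GGG TCA CCT CAT CGG GTT CGG CTG — no ATG→stop ORF.
Frame -3: GGA ATC AGA CGG CAG GGT CAC CTC ATC GGG TTC GGC TGG — no ATG→stop ORF.
Longest ORF is 9 nt in frame +3 (positions 15–23).

+3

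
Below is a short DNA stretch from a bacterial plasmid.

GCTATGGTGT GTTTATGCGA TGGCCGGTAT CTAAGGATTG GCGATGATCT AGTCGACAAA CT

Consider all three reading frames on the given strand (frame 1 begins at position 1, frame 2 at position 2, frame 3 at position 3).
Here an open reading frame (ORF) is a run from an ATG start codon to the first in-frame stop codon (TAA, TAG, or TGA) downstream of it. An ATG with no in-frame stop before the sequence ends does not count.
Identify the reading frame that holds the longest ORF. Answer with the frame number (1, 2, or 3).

Frame 1: GCT ATG GTG TGT TTA TGC GAT GGC CGG TAT CTA AGG ATT GGC GAT GAT CTA GTC GAC AAA — no ATG→stop ORF.
Frame 2: CTA TGG TGT GTT TAT GCG ATG GCC GGT ATC TAA GGA TTG GCG ATG ATC TAG TCG ACA AAC — ATG at 20, stop TAA at 32 → 15 nt; ATG at 44, stop TAG at 50 → 9 nt.
Frame 3: TAT GGT GTG TTT ATG CGA TGG CCG GTA TCT AAG GAT TGG CGA TGA TCT AGT CGA CAA ACT — ATG at 15, stop TGA at 45 → 33 nt.
Longest ORF is 33 nt in frame 3 (positions 15–47).

3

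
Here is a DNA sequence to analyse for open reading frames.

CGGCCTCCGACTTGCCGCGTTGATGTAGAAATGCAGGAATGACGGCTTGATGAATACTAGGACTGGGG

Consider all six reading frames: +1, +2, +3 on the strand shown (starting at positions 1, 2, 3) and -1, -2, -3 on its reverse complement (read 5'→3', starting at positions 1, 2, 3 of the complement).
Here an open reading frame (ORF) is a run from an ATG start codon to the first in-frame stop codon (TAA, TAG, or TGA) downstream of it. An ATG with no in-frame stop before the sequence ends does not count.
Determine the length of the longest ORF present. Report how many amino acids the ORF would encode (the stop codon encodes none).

Reverse complement (5'→3'): CCCCAGTCCTAGTATTCATCAAGCCGTCATTCCTGCATTTCTACATCAACGCGGCAAGTCGGAGGCCG
Frame +1: CGG CCT CCG ACT TGC CGC GTT GAT GTA GAA ATG CAG GAA TGA CGG CTT GAT GAA TAC TAG GAC TGG — ATG at 31, stop TGA at 40 → 12 nt.
Frame +2: GGC CTC CGA CTT GCC GCG TTG ATG TAG AAA TGC AGG AAT GAC GGC TTG ATG AAT ACT AGG ACT GGG — ATG at 23, stop TAG at 26 → 6 nt.
Frame +3: GCC TCC GAC TTG CCG CGT TGA TGT AGA AAT GCA GGA ATG ACG GCT TGA TGA ATA CTA GGA CTG GGG — ATG at 39, stop TGA at 48 → 12 nt.
Frame -1: CCC CAG TCC TAG TAT TCA TCA AGC CGT CAT TCC TGC ATT TCT ACA TCA ACG CGG CAA GTC GGA GGC — no ATG→stop ORF.
Frame -2: CCC AGT CCT AGT ATT CAT CAA GCC GTC ATT CCT GCA TTT CTA CAT CAA CGC GGC AAG TCG GAG GCC — no ATG→stop ORF.
Frame -3: CCA GTC CTA GTA TTC ATC AAG CCG TCA TTC CTG CAT TTC TAC ATC AAC GCG GCA AGT CGG AGG CCG — no ATG→stop ORF.
Longest: frame +1, positions 31–42, 12 nt = 4 codons = 3 aa. → 3 amino acids.

3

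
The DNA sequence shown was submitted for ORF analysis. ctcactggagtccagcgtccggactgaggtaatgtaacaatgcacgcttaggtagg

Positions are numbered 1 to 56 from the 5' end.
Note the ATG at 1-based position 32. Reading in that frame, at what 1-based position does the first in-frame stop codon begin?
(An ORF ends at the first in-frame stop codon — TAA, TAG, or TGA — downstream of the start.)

35

Codons from position 32: ATG (32–34), TAA (35–37).
TAA is a stop codon; it begins at position 35.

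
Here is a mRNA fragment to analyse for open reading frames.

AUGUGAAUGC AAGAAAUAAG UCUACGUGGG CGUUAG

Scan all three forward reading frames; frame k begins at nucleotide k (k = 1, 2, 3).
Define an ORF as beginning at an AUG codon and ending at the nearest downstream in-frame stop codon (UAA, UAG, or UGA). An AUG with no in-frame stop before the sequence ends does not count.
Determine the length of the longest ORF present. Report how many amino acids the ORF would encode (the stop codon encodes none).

Frame 1: AUG UGA AUG CAA GAA AUA AGU CUA CGU GGG CGU UAG — AUG at 1, stop UGA at 4 → 6 nt; AUG at 7, stop UAG at 34 → 30 nt.
Frame 2: UGU GAA UGC AAG AAA UAA GUC UAC GUG GGC GUU — no AUG→stop ORF.
Frame 3: GUG AAU GCA AGA AAU AAG UCU ACG UGG GCG UUA — no AUG→stop ORF.
Longest: frame 1, positions 7–36, 30 nt = 10 codons = 9 aa. → 9 amino acids.

9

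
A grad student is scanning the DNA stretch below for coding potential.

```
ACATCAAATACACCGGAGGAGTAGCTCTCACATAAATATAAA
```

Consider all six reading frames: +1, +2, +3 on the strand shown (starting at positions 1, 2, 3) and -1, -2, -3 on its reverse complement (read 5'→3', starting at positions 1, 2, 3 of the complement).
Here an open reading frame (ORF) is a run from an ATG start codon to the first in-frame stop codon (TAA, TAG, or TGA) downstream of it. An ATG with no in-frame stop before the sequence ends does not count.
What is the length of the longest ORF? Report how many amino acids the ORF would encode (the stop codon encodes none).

1

Reverse complement (5'→3'): TTTATATTTATGTGAGAGCTACTCCTCCGGTGTATTTGATGT
Frame +1: ACA TCA AAT ACA CCG GAG GAG TAG CTC TCA CAT AAA TAT AAA — no ATG→stop ORF.
Frame +2: CAT CAA ATA CAC CGG AGG AGT AGC TCT CAC ATA AAT ATA — no ATG→stop ORF.
Frame +3: ATC AAA TAC ACC GGA GGA GTA GCT CTC ACA TAA ATA TAA — no ATG→stop ORF.
Frame -1: TTT ATA TTT ATG TGA GAG CTA CTC CTC CGG TGT ATT TGA TGT — ATG at 10, stop TGA at 13 → 6 nt.
Frame -2: TTA TAT TTA TGT GAG AGC TAC TCC TCC GGT GTA TTT GAT — no ATG→stop ORF.
Frame -3: TAT ATT TAT GTG AGA GCT ACT CCT CCG GTG TAT TTG ATG — no ATG→stop ORF.
Longest: frame -1, positions 10–15, 6 nt = 2 codons = 1 aa. → 1 amino acids.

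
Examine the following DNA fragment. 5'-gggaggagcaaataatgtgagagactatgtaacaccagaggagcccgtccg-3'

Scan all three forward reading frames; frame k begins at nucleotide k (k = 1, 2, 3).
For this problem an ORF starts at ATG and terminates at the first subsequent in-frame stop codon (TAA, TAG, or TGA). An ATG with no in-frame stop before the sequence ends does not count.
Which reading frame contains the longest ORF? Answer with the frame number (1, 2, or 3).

3

Frame 1: GGG AGG AGC AAA TAA TGT GAG AGA CTA TGT AAC ACC AGA GGA GCC CGT CCG — no ATG→stop ORF.
Frame 2: GGA GGA GCA AAT AAT GTG AGA GAC TAT GTA ACA CCA GAG GAG CCC GTC — no ATG→stop ORF.
Frame 3: GAG GAG CAA ATA ATG TGA GAG ACT ATG TAA CAC CAG AGG AGC CCG TCC — ATG at 15, stop TGA at 18 → 6 nt; ATG at 27, stop TAA at 30 → 6 nt.
Longest ORF is 6 nt in frame 3 (positions 15–20).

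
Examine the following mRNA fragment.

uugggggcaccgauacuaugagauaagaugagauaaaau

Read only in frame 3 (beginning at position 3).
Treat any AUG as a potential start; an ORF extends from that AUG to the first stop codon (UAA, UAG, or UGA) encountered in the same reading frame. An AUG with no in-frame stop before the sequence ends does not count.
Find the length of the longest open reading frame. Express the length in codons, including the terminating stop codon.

Frame 3: GGG GGC ACC GAU ACU AUG AGA UAA GAU GAG AUA AAA — AUG at 18, stop UAA at 24 → 9 nt.
Longest: frame 3, positions 18–26, 9 nt = 3 codons = 2 aa. → 3 codons.

3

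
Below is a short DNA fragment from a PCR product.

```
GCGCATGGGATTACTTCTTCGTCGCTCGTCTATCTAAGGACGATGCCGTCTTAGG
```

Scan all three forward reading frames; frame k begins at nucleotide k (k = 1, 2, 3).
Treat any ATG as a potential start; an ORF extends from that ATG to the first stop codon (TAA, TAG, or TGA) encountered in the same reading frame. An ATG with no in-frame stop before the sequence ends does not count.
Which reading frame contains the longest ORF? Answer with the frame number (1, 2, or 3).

2

Frame 1: GCG CAT GGG ATT ACT TCT TCG TCG CTC GTC TAT CTA AGG ACG ATG CCG TCT TAG — ATG at 43, stop TAG at 52 → 12 nt.
Frame 2: CGC ATG GGA TTA CTT CTT CGT CGC TCG TCT ATC TAA GGA CGA TGC CGT CTT AGG — ATG at 5, stop TAA at 35 → 33 nt.
Frame 3: GCA TGG GAT TAC TTC TTC GTC GCT CGT CTA TCT AAG GAC GAT GCC GTC TTA — no ATG→stop ORF.
Longest ORF is 33 nt in frame 2 (positions 5–37).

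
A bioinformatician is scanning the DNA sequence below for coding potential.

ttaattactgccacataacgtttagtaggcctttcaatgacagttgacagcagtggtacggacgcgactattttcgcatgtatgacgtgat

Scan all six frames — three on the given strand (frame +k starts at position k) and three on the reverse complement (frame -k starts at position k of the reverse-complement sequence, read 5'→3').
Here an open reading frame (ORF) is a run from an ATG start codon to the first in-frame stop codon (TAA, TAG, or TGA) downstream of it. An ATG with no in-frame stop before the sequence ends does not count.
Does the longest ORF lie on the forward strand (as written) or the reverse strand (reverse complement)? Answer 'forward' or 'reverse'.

Reverse complement (5'→3'): ATCACGTCATACATGCGAAAATAGTCGCGTCCGTACCACTGCTGTCAACTGTCATTGAAAGGCCTACTAAACGTTATGTGGCAGTAATTAA
Frame +1: TTA ATT ACT GCC ACA TAA CGT TTA GTA GGC CTT TCA ATG ACA GTT GAC AGC AGT GGT ACG GAC GCG ACT ATT TTC GCA TGT ATG ACG TGA — ATG at 37, stop TGA at 88 → 54 nt; ATG at 82, stop TGA at 88 → 9 nt.
Frame +2: TAA TTA CTG CCA CAT AAC GTT TAG TAG GCC TTT CAA TGA CAG TTG ACA GCA GTG GTA CGG ACG CGA CTA TTT TCG CAT GTA TGA CGT GAT — no ATG→stop ORF.
Frame +3: AAT TAC TGC CAC ATA ACG TTT AGT AGG CCT TTC AAT GAC AGT TGA CAG CAG TGG TAC GGA CGC GAC TAT TTT CGC ATG TAT GAC GTG — no ATG→stop ORF.
Frame -1: ATC ACG TCA TAC ATG CGA AAA TAG TCG CGT CCG TAC CAC TGC TGT CAA CTG TCA TTG AAA GGC CTA CTA AAC GTT ATG TGG CAG TAA TTA — ATG at 13, stop TAG at 22 → 12 nt; ATG at 76, stop TAA at 85 → 12 nt.
Frame -2: TCA CGT CAT ACA TGC GAA AAT AGT CGC GTC CGT ACC ACT GCT GTC AAC TGT CAT TGA AAG GCC TAC TAA ACG TTA TGT GGC AGT AAT TAA — no ATG→stop ORF.
Frame -3: CAC GTC ATA CAT GCG AAA ATA GTC GCG TCC GTA CCA CTG CTG TCA ACT GTC ATT GAA AGG CCT ACT AAA CGT TAT GTG GCA GTA ATT — no ATG→stop ORF.
Forward-strand max 54 nt; reverse-strand max 12 nt. The forward strand has the longer ORF.

forward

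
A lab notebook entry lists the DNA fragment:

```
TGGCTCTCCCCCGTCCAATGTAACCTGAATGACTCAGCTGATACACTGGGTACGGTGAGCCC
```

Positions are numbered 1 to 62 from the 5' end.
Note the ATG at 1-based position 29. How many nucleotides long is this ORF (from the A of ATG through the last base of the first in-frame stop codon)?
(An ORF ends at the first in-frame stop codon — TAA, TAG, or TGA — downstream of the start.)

Codons from position 29: ATG (29–31), ACT (32–34), CAG (35–37), CTG (38–40), ATA (41–43), CAC (44–46), TGG (47–49), GTA (50–52), CGG (53–55), TGA (56–58).
TGA is the first in-frame stop; ORF spans 29–58, 30 nucleotides.

30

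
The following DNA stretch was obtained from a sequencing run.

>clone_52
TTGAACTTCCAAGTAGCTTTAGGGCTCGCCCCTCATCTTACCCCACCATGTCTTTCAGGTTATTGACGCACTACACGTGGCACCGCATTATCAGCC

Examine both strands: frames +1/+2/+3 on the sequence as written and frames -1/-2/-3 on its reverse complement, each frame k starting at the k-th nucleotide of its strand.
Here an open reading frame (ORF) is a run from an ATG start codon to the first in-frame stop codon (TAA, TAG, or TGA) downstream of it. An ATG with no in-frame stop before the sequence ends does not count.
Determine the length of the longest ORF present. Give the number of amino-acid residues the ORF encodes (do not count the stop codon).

5

Reverse complement (5'→3'): GGCTGATAATGCGGTGCCACGTGTAGTGCGTCAATAACCTGAAAGACATGGTGGGGTAAGATGAGGGGCGAGCCCTAAAGCTACTTGGAAGTTCAA
Frame +1: TTG AAC TTC CAA GTA GCT TTA GGG CTC GCC CCT CAT CTT ACC CCA CCA TGT CTT TCA GGT TAT TGA CGC ACT ACA CGT GGC ACC GCA TTA TCA GCC — no ATG→stop ORF.
Frame +2: TGA ACT TCC AAG TAG CTT TAG GGC TCG CCC CTC ATC TTA CCC CAC CAT GTC TTT CAG GTT ATT GAC GCA CTA CAC GTG GCA CCG CAT TAT CAG — no ATG→stop ORF.
Frame +3: GAA CTT CCA AGT AGC TTT AGG GCT CGC CCC TCA TCT TAC CCC ACC ATG TCT TTC AGG TTA TTG ACG CAC TAC ACG TGG CAC CGC ATT ATC AGC — no ATG→stop ORF.
Frame -1: GGC TGA TAA TGC GGT GCC ACG TGT AGT GCG TCA ATA ACC TGA AAG ACA TGG TGG GGT AAG ATG AGG GGC GAG CCC TAA AGC TAC TTG GAA GTT CAA — ATG at 61, stop TAA at 76 → 18 nt.
Frame -2: GCT GAT AAT GCG GTG CCA CGT GTA GTG CGT CAA TAA CCT GAA AGA CAT GGT GGG GTA AGA TGA GGG GCG AGC CCT AAA GCT ACT TGG AAG TTC — no ATG→stop ORF.
Frame -3: CTG ATA ATG CGG TGC CAC GTG TAG TGC GTC AAT AAC CTG AAA GAC ATG GTG GGG TAA GAT GAG GGG CGA GCC CTA AAG CTA CTT GGA AGT TCA — ATG at 9, stop TAG at 24 → 18 nt; ATG at 48, stop TAA at 57 → 12 nt.
Longest: frame -1, positions 61–78, 18 nt = 6 codons = 5 aa. → 5 amino acids.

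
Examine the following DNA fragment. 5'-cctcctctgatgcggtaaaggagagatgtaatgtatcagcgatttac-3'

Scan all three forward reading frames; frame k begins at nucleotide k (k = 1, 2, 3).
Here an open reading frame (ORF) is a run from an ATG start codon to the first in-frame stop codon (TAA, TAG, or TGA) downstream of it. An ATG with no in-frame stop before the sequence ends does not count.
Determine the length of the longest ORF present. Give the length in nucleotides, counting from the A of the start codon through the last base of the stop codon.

9

Frame 1: CCT CCT CTG ATG CGG TAA AGG AGA GAT GTA ATG TAT CAG CGA TTT — ATG at 10, stop TAA at 16 → 9 nt.
Frame 2: CTC CTC TGA TGC GGT AAA GGA GAG ATG TAA TGT ATC AGC GAT TTA — ATG at 26, stop TAA at 29 → 6 nt.
Frame 3: TCC TCT GAT GCG GTA AAG GAG AGA TGT AAT GTA TCA GCG ATT TAC — no ATG→stop ORF.
Longest: frame 1, positions 10–18, 9 nt = 3 codons = 2 aa. → 9 nucleotides.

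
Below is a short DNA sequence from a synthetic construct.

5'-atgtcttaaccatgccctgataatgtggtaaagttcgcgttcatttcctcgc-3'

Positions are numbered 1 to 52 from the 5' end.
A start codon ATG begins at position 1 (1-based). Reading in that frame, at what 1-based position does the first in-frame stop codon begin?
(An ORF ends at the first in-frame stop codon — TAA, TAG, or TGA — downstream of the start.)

7

Codons from position 1: ATG (1–3), TCT (4–6), TAA (7–9).
TAA is a stop codon; it begins at position 7.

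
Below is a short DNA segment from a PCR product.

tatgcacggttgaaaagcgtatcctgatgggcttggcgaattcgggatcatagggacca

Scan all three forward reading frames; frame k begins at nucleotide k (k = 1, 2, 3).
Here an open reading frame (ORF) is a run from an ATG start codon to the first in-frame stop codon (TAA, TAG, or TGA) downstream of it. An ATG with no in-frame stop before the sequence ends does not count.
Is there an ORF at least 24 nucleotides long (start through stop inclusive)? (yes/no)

Frame 1: TAT GCA CGG TTG AAA AGC GTA TCC TGA TGG GCT TGG CGA ATT CGG GAT CAT AGG GAC — no ATG→stop ORF.
Frame 2: ATG CAC GGT TGA AAA GCG TAT CCT GAT GGG CTT GGC GAA TTC GGG ATC ATA GGG ACC — ATG at 2, stop TGA at 11 → 12 nt.
Frame 3: TGC ACG GTT GAA AAG CGT ATC CTG ATG GGC TTG GCG AAT TCG GGA TCA TAG GGA CCA — ATG at 27, stop TAG at 51 → 27 nt.
Frame 3 has an ORF of 27 nucleotides (positions 27–53) ≥ 24, so yes.

yes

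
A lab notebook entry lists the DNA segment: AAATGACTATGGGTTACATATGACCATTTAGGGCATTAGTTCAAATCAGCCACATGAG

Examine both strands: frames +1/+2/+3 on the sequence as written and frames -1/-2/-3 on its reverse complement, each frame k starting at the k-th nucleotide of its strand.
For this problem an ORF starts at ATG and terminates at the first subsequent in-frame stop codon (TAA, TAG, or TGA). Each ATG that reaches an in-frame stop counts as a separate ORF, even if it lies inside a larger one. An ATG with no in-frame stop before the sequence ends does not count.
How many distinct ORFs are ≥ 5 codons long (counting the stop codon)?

4

Reverse complement (5'→3'): CTCATGTGGCTGATTTGAACTAATGCCCTAAATGGTCATATGTAACCCATAGTCATTT
Frame +1: AAA TGA CTA TGG GTT ACA TAT GAC CAT TTA GGG CAT TAG TTC AAA TCA GCC ACA TGA — no ATG→stop ORF.
Frame +2: AAT GAC TAT GGG TTA CAT ATG ACC ATT TAG GGC ATT AGT TCA AAT CAG CCA CAT GAG — ATG at 20, stop TAG at 29 → 12 nt.
Frame +3: ATG ACT ATG GGT TAC ATA TGA CCA TTT AGG GCA TTA GTT CAA ATC AGC CAC ATG — ATG at 3, stop TGA at 21 → 21 nt; ATG at 9, stop TGA at 21 → 15 nt.
Frame -1: CTC ATG TGG CTG ATT TGA ACT AAT GCC CTA AAT GGT CAT ATG TAA CCC ATA GTC ATT — ATG at 4, stop TGA at 16 → 15 nt; ATG at 40, stop TAA at 43 → 6 nt.
Frame -2: TCA TGT GGC TGA TTT GAA CTA ATG CCC TAA ATG GTC ATA TGT AAC CCA TAG TCA TTT — ATG at 23, stop TAA at 29 → 9 nt; ATG at 32, stop TAG at 50 → 21 nt.
Frame -3: CAT GTG GCT GAT TTG AAC TAA TGC CCT AAA TGG TCA TAT GTA ACC CAT AGT CAT — no ATG→stop ORF.
ORFs ≥ 5 codons: frame +3 3–23 (7 codons), frame +3 9–23 (5 codons), frame -1 4–18 (5 codons), frame -2 32–52 (7 codons). Count = 4.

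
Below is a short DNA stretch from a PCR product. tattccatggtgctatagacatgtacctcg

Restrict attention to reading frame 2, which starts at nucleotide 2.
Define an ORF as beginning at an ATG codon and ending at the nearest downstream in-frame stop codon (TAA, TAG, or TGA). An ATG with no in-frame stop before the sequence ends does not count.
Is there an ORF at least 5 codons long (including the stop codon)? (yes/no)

no

Frame 2: ATT CCA TGG TGC TAT AGA CAT GTA CCT — no ATG→stop ORF.
Largest ORF found is 0 codons < 5, so no.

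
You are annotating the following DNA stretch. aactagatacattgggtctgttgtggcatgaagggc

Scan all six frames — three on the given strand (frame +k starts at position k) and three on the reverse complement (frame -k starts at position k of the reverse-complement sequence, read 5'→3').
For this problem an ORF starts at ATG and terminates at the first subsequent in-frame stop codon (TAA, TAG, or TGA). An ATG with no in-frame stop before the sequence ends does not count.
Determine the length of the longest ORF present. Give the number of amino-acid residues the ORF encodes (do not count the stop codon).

8

Reverse complement (5'→3'): GCCCTTCATGCCACAACAGACCCAATGTATCTAGTT
Frame +1: AAC TAG ATA CAT TGG GTC TGT TGT GGC ATG AAG GGC — no ATG→stop ORF.
Frame +2: ACT AGA TAC ATT GGG TCT GTT GTG GCA TGA AGG — no ATG→stop ORF.
Frame +3: CTA GAT ACA TTG GGT CTG TTG TGG CAT GAA GGG — no ATG→stop ORF.
Frame -1: GCC CTT CAT GCC ACA ACA GAC CCA ATG TAT CTA GTT — no ATG→stop ORF.
Frame -2: CCC TTC ATG CCA CAA CAG ACC CAA TGT ATC TAG — ATG at 8, stop TAG at 32 → 27 nt.
Frame -3: CCT TCA TGC CAC AAC AGA CCC AAT GTA TCT AGT — no ATG→stop ORF.
Longest: frame -2, positions 8–34, 27 nt = 9 codons = 8 aa. → 8 amino acids.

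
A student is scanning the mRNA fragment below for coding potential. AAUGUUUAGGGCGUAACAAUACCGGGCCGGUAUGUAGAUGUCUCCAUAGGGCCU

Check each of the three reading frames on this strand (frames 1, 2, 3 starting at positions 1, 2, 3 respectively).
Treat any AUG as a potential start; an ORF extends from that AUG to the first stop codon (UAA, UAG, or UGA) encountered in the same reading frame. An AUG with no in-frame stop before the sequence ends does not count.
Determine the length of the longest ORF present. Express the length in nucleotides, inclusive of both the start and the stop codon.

15

Frame 1: AAU GUU UAG GGC GUA ACA AUA CCG GGC CGG UAU GUA GAU GUC UCC AUA GGG CCU — no AUG→stop ORF.
Frame 2: AUG UUU AGG GCG UAA CAA UAC CGG GCC GGU AUG UAG AUG UCU CCA UAG GGC — AUG at 2, stop UAA at 14 → 15 nt; AUG at 32, stop UAG at 35 → 6 nt; AUG at 38, stop UAG at 47 → 12 nt.
Frame 3: UGU UUA GGG CGU AAC AAU ACC GGG CCG GUA UGU AGA UGU CUC CAU AGG GCC — no AUG→stop ORF.
Longest: frame 2, positions 2–16, 15 nt = 5 codons = 4 aa. → 15 nucleotides.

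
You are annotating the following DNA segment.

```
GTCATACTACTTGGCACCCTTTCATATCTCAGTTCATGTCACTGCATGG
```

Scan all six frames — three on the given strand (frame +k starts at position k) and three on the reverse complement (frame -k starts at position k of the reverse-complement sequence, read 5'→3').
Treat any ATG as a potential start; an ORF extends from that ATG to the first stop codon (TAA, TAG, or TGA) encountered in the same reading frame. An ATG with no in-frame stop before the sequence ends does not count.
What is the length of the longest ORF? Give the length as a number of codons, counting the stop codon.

Reverse complement (5'→3'): CCATGCAGTGACATGAACTGAGATATGAAAGGGTGCCAAGTAGTATGAC
Frame +1: GTC ATA CTA CTT GGC ACC CTT TCA TAT CTC AGT TCA TGT CAC TGC ATG — no ATG→stop ORF.
Frame +2: TCA TAC TAC TTG GCA CCC TTT CAT ATC TCA GTT CAT GTC ACT GCA TGG — no ATG→stop ORF.
Frame +3: CAT ACT ACT TGG CAC CCT TTC ATA TCT CAG TTC ATG TCA CTG CAT — no ATG→stop ORF.
Frame -1: CCA TGC AGT GAC ATG AAC TGA GAT ATG AAA GGG TGC CAA GTA GTA TGA — ATG at 13, stop TGA at 19 → 9 nt; ATG at 25, stop TGA at 46 → 24 nt.
Frame -2: CAT GCA GTG ACA TGA ACT GAG ATA TGA AAG GGT GCC AAG TAG TAT GAC — no ATG→stop ORF.
Frame -3: ATG CAG TGA CAT GAA CTG AGA TAT GAA AGG GTG CCA AGT AGT ATG — ATG at 3, stop TGA at 9 → 9 nt.
Longest: frame -1, positions 25–48, 24 nt = 8 codons = 7 aa. → 8 codons.

8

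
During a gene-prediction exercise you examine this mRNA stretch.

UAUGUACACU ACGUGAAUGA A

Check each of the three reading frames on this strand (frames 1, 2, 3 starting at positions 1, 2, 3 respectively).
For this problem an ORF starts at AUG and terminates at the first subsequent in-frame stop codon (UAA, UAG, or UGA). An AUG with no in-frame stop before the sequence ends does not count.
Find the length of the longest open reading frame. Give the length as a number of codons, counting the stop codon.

5

Frame 1: UAU GUA CAC UAC GUG AAU GAA — no AUG→stop ORF.
Frame 2: AUG UAC ACU ACG UGA AUG — AUG at 2, stop UGA at 14 → 15 nt.
Frame 3: UGU ACA CUA CGU GAA UGA — no AUG→stop ORF.
Longest: frame 2, positions 2–16, 15 nt = 5 codons = 4 aa. → 5 codons.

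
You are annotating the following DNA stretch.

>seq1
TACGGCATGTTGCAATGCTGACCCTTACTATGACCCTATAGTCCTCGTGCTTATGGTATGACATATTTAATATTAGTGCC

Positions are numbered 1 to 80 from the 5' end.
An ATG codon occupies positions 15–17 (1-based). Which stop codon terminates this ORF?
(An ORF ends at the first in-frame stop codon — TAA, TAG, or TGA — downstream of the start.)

Codons from position 15: ATG (15–17), CTG (18–20), ACC (21–23), CTT (24–26), ACT (27–29), ATG (30–32), ACC (33–35), CTA (36–38), TAG (39–41).
The first in-frame stop codon is TAG.

TAG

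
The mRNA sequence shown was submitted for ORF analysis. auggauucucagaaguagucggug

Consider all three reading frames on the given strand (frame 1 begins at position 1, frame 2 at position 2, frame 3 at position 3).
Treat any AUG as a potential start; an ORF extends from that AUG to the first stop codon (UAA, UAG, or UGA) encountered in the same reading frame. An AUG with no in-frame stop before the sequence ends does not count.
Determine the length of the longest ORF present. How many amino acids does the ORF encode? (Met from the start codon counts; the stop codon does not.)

5

Frame 1: AUG GAU UCU CAG AAG UAG UCG GUG — AUG at 1, stop UAG at 16 → 18 nt.
Frame 2: UGG AUU CUC AGA AGU AGU CGG — no AUG→stop ORF.
Frame 3: GGA UUC UCA GAA GUA GUC GGU — no AUG→stop ORF.
Longest: frame 1, positions 1–18, 18 nt = 6 codons = 5 aa. → 5 amino acids.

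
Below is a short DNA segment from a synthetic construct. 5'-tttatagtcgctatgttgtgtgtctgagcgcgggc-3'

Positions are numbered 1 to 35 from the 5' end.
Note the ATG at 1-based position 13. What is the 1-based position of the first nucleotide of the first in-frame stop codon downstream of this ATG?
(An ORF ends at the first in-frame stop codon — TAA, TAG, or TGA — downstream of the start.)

Codons from position 13: ATG (13–15), TTG (16–18), TGT (19–21), GTC (22–24), TGA (25–27).
TGA is a stop codon; it begins at position 25.

25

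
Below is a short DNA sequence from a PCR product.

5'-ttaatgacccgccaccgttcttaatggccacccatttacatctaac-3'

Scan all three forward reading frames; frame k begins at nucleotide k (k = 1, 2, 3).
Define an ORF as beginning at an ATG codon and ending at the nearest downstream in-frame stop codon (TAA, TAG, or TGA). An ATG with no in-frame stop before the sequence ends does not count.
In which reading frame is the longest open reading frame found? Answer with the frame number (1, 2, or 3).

1

Frame 1: TTA ATG ACC CGC CAC CGT TCT TAA TGG CCA CCC ATT TAC ATC TAA — ATG at 4, stop TAA at 22 → 21 nt.
Frame 2: TAA TGA CCC GCC ACC GTT CTT AAT GGC CAC CCA TTT ACA TCT AAC — no ATG→stop ORF.
Frame 3: AAT GAC CCG CCA CCG TTC TTA ATG GCC ACC CAT TTA CAT CTA — no ATG→stop ORF.
Longest ORF is 21 nt in frame 1 (positions 4–24).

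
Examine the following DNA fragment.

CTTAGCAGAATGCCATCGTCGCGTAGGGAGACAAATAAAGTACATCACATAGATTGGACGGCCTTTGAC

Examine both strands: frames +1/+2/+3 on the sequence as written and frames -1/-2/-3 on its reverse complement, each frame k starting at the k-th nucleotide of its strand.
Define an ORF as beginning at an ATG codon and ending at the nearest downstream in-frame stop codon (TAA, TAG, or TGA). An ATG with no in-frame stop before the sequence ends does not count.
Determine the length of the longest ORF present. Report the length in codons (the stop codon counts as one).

Reverse complement (5'→3'): GTCAAAGGCCGTCCAATCTATGTGATGTACTTTATTTGTCTCCCTACGCGACGATGGCATTCTGCTAAG
Frame +1: CTT AGC AGA ATG CCA TCG TCG CGT AGG GAG ACA AAT AAA GTA CAT CAC ATA GAT TGG ACG GCC TTT GAC — no ATG→stop ORF.
Frame +2: TTA GCA GAA TGC CAT CGT CGC GTA GGG AGA CAA ATA AAG TAC ATC ACA TAG ATT GGA CGG CCT TTG — no ATG→stop ORF.
Frame +3: TAG CAG AAT GCC ATC GTC GCG TAG GGA GAC AAA TAA AGT ACA TCA CAT AGA TTG GAC GGC CTT TGA — no ATG→stop ORF.
Frame -1: GTC AAA GGC CGT CCA ATC TAT GTG ATG TAC TTT ATT TGT CTC CCT ACG CGA CGA TGG CAT TCT GCT AAG — no ATG→stop ORF.
Frame -2: TCA AAG GCC GTC CAA TCT ATG TGA TGT ACT TTA TTT GTC TCC CTA CGC GAC GAT GGC ATT CTG CTA — ATG at 20, stop TGA at 23 → 6 nt.
Frame -3: CAA AGG CCG TCC AAT CTA TGT GAT GTA CTT TAT TTG TCT CCC TAC GCG ACG ATG GCA TTC TGC TAA — ATG at 54, stop TAA at 66 → 15 nt.
Longest: frame -3, positions 54–68, 15 nt = 5 codons = 4 aa. → 5 codons.

5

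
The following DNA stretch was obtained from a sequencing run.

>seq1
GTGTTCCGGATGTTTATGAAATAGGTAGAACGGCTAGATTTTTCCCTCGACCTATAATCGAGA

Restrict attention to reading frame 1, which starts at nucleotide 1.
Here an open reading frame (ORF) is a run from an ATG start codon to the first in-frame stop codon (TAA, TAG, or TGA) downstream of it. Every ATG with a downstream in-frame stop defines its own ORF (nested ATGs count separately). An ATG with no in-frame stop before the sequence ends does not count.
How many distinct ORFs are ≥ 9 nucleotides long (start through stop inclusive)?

2

Frame 1: GTG TTC CGG ATG TTT ATG AAA TAG GTA GAA CGG CTA GAT TTT TCC CTC GAC CTA TAA TCG AGA — ATG at 10, stop TAG at 22 → 15 nt; ATG at 16, stop TAG at 22 → 9 nt.
ORFs ≥ 9 nucleotides: frame 1 10–24 (15 nucleotides), frame 1 16–24 (9 nucleotides). Count = 2.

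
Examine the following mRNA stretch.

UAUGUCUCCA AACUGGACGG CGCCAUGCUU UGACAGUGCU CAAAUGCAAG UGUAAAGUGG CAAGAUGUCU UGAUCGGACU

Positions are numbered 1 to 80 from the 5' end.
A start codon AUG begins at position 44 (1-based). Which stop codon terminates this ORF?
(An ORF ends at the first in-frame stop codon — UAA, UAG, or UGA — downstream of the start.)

UAA

Codons from position 44: AUG (44–46), CAA (47–49), GUG (50–52), UAA (53–55).
The first in-frame stop codon is UAA.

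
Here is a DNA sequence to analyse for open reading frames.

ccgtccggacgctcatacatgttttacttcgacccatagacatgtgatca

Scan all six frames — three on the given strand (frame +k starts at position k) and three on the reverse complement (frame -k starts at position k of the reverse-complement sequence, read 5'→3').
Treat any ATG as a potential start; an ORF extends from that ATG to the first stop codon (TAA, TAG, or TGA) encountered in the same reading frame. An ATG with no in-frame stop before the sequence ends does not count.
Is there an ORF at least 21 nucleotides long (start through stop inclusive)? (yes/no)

yes

Reverse complement (5'→3'): TGATCACATGTCTATGGGTCGAAGTAAAACATGTATGAGCGTCCGGACGG
Frame +1: CCG TCC GGA CGC TCA TAC ATG TTT TAC TTC GAC CCA TAG ACA TGT GAT — ATG at 19, stop TAG at 37 → 21 nt.
Frame +2: CGT CCG GAC GCT CAT ACA TGT TTT ACT TCG ACC CAT AGA CAT GTG ATC — no ATG→stop ORF.
Frame +3: GTC CGG ACG CTC ATA CAT GTT TTA CTT CGA CCC ATA GAC ATG TGA TCA — ATG at 42, stop TGA at 45 → 6 nt.
Frame -1: TGA TCA CAT GTC TAT GGG TCG AAG TAA AAC ATG TAT GAG CGT CCG GAC — no ATG→stop ORF.
Frame -2: GAT CAC ATG TCT ATG GGT CGA AGT AAA ACA TGT ATG AGC GTC CGG ACG — no ATG→stop ORF.
Frame -3: ATC ACA TGT CTA TGG GTC GAA GTA AAA CAT GTA TGA GCG TCC GGA CGG — no ATG→stop ORF.
Frame +1 has an ORF of 21 nucleotides (positions 19–39) ≥ 21, so yes.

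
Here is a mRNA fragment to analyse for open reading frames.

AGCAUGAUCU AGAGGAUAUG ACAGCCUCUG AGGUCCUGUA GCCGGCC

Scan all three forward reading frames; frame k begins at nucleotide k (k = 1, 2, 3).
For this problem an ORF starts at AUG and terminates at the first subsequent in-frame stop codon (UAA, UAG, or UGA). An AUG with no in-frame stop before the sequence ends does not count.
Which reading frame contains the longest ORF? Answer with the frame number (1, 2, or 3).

3

Frame 1: AGC AUG AUC UAG AGG AUA UGA CAG CCU CUG AGG UCC UGU AGC CGG — AUG at 4, stop UAG at 10 → 9 nt.
Frame 2: GCA UGA UCU AGA GGA UAU GAC AGC CUC UGA GGU CCU GUA GCC GGC — no AUG→stop ORF.
Frame 3: CAU GAU CUA GAG GAU AUG ACA GCC UCU GAG GUC CUG UAG CCG GCC — AUG at 18, stop UAG at 39 → 24 nt.
Longest ORF is 24 nt in frame 3 (positions 18–41).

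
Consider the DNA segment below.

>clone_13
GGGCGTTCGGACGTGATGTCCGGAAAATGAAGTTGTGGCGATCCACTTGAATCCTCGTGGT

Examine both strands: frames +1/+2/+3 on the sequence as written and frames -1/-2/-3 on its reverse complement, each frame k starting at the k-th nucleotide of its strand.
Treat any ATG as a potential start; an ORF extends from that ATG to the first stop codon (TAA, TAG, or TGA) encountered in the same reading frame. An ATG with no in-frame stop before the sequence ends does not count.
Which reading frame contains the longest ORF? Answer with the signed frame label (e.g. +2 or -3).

+3

Reverse complement (5'→3'): ACCACGAGGATTCAAGTGGATCGCCACAACTTCATTTTCCGGACATCACGTCCGAACGCCC
Frame +1: GGG CGT TCG GAC GTG ATG TCC GGA AAA TGA AGT TGT GGC GAT CCA CTT GAA TCC TCG TGG — ATG at 16, stop TGA at 28 → 15 nt.
Frame +2: GGC GTT CGG ACG TGA TGT CCG GAA AAT GAA GTT GTG GCG ATC CAC TTG AAT CCT CGT GGT — no ATG→stop ORF.
Frame +3: GCG TTC GGA CGT GAT GTC CGG AAA ATG AAG TTG TGG CGA TCC ACT TGA ATC CTC GTG — ATG at 27, stop TGA at 48 → 24 nt.
Frame -1: ACC ACG AGG ATT CAA GTG GAT CGC CAC AAC TTC ATT TTC CGG ACA TCA CGT CCG AAC GCC — no ATG→stop ORF.
Frame -2: CCA CGA GGA TTC AAG TGG ATC GCC ACA ACT TCA TTT TCC GGA CAT CAC GTC CGA ACG CCC — no ATG→stop ORF.
Frame -3: CAC GAG GAT TCA AGT GGA TCG CCA CAA CTT CAT TTT CCG GAC ATC ACG TCC GAA CGC — no ATG→stop ORF.
Longest ORF is 24 nt in frame +3 (positions 27–50).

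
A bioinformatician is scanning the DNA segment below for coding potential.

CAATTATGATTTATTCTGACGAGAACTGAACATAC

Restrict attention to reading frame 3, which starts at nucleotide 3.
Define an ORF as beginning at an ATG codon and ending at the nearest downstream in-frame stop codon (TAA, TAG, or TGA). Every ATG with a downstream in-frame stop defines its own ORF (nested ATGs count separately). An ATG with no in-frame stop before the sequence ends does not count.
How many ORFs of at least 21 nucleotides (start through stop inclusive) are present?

Frame 3: ATT ATG ATT TAT TCT GAC GAG AAC TGA ACA TAC — ATG at 6, stop TGA at 27 → 24 nt.
ORFs ≥ 21 nucleotides: frame 3 6–29 (24 nucleotides). Count = 1.

1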